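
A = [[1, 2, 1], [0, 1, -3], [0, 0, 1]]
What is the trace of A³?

3

A = I + N where N = [[0, 2, 1], [0, 0, -3], [0, 0, 0]] is strictly upper-triangular, so N³ = 0.
(I + N)³ = I + 3·N + 3·N² = [[1, 6, -15], [0, 1, -9], [0, 0, 1]].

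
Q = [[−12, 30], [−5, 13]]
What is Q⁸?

tr Q = 1 and det Q = −6, so the characteristic polynomial is λ² − (1)λ + (−6) with roots −2 and 3.
Eigenvectors give P = [[−3, 2], [−1, 1]] with P⁻¹ = [[−1, 2], [−1, 3]], and Q = P·diag(−2, 3)·P⁻¹.
Then Q⁸ = P·diag(256, 6561)·P⁻¹ = [[−768, 13122], [−256, 6561]] · [[−1, 2], [−1, 3]] = [[−12354, 37830], [−6305, 19171]].

[[−12354, 37830], [−6305, 19171]]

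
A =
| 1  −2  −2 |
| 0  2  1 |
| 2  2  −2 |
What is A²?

[[−3, −10, 0], [2, 6, 0], [−2, −4, 2]]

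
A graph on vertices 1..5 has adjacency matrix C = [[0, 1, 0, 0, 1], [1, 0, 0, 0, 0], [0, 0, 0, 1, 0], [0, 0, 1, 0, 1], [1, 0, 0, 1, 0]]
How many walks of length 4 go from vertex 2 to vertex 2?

The number of length-4 walks from vertex 2 to vertex 2 is entry (2,2) of C⁴, where C is the adjacency matrix.
C² = [[2, 0, 0, 1, 0], [0, 1, 0, 0, 1], [0, 0, 1, 0, 1], [1, 0, 0, 2, 0], [0, 1, 1, 0, 2]]
C³ = [[0, 2, 1, 0, 3], [2, 0, 0, 1, 0], [1, 0, 0, 2, 0], [0, 1, 2, 0, 3], [3, 0, 0, 3, 0]]
C⁴ = [[5, 0, 0, 4, 0], [0, 2, 1, 0, 3], [0, 1, 2, 0, 3], [4, 0, 0, 5, 0], [0, 3, 3, 0, 6]]

2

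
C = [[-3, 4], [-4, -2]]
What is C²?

[[-7, -20], [20, -12]]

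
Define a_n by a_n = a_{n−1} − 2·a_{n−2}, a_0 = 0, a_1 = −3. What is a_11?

−69

With companion matrix M = [[1, −2], [1, 0]], [a_n, a_{n−1}]ᵀ = M·[a_{n−1}, a_{n−2}]ᵀ, so [a_11, a_10]ᵀ = M¹⁰·[a_1, a_0]ᵀ.
M¹⁰ = [[23, 22], [−11, 34]], giving [a_11, a_10]ᵀ = [[−69], [33]].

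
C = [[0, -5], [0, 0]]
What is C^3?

C is strictly triangular, hence nilpotent: C^2 = 0, so C^3 = 0.

[[0, 0], [0, 0]]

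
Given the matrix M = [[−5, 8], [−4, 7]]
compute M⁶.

[[−727, 1456], [−728, 1457]]

tr M = 2 and det M = −3, so the characteristic polynomial is λ² − (2)λ + (−3) with roots 3 and −1.
Eigenvectors give P = [[1, 2], [1, 1]] with P⁻¹ = [[−1, 2], [1, −1]], and M = P·diag(3, −1)·P⁻¹.
Then M⁶ = P·diag(729, 1)·P⁻¹ = [[729, 2], [729, 1]] · [[−1, 2], [1, −1]] = [[−727, 1456], [−728, 1457]].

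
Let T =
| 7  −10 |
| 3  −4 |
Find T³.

[[43, −70], [21, −34]]

tr T = 3 and det T = 2, so the characteristic polynomial is λ² − (3)λ + (2) with roots 2 and 1.
Eigenvectors give P = [[2, −5], [1, −3]] with P⁻¹ = [[3, −5], [1, −2]], and T = P·diag(2, 1)·P⁻¹.
Then T³ = P·diag(8, 1)·P⁻¹ = [[16, −5], [8, −3]] · [[3, −5], [1, −2]] = [[43, −70], [21, −34]].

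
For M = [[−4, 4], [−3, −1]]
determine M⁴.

M² = [[4, −20], [15, −11]]
M³ = [[44, 36], [−27, 71]]
M⁴ = [[−284, 140], [−105, −179]]

[[−284, 140], [−105, −179]]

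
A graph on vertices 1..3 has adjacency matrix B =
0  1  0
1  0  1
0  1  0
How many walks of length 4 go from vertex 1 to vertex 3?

2

The number of length-4 walks from vertex 1 to vertex 3 is entry (1,3) of B⁴, where B is the adjacency matrix.
B² = [[1, 0, 1], [0, 2, 0], [1, 0, 1]]
B³ = [[0, 2, 0], [2, 0, 2], [0, 2, 0]]
B⁴ = [[2, 0, 2], [0, 4, 0], [2, 0, 2]]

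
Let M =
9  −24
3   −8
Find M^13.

M² = M (a projection; rank 1, trace 1), so M^13 = M.

[[9, −24], [3, −8]]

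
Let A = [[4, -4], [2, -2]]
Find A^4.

[[32, -32], [16, -16]]

A^2 = [[8, -8], [4, -4]]
A^3 = [[16, -16], [8, -8]]
A^4 = [[32, -32], [16, -16]]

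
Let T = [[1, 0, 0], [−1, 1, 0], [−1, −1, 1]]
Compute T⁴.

[[1, 0, 0], [−4, 1, 0], [2, −4, 1]]

T = I + N where N = [[0, 0, 0], [−1, 0, 0], [−1, −1, 0]] is strictly lower-triangular, so N³ = 0.
(I + N)⁴ = I + 4·N + 6·N² = [[1, 0, 0], [−4, 1, 0], [2, −4, 1]].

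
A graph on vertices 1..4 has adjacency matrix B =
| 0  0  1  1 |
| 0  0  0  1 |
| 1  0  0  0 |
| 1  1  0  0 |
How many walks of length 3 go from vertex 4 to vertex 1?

3

The number of length-3 walks from vertex 4 to vertex 1 is entry (4,1) of B^3, where B is the adjacency matrix.
B^2 = [[2, 1, 0, 0], [1, 1, 0, 0], [0, 0, 1, 1], [0, 0, 1, 2]]
B^3 = [[0, 0, 2, 3], [0, 0, 1, 2], [2, 1, 0, 0], [3, 2, 0, 0]]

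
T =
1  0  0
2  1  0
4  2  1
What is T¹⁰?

[[1, 0, 0], [20, 1, 0], [220, 20, 1]]

T = I + N where N = [[0, 0, 0], [2, 0, 0], [4, 2, 0]] is strictly lower-triangular, so N³ = 0.
(I + N)¹⁰ = I + 10·N + 45·N² = [[1, 0, 0], [20, 1, 0], [220, 20, 1]].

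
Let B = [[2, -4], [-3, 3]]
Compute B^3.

[[92, -124], [-93, 123]]

B^2 = [[16, -20], [-15, 21]]
B^3 = [[92, -124], [-93, 123]]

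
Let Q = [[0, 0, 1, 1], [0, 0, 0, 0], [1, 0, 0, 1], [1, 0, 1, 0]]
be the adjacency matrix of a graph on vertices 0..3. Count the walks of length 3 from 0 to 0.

2

The number of length-3 walks from vertex 0 to vertex 0 is entry (0,0) of Q³, where Q is the adjacency matrix.
Q² = [[2, 0, 1, 1], [0, 0, 0, 0], [1, 0, 2, 1], [1, 0, 1, 2]]
Q³ = [[2, 0, 3, 3], [0, 0, 0, 0], [3, 0, 2, 3], [3, 0, 3, 2]]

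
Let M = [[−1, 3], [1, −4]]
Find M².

[[4, −15], [−5, 19]]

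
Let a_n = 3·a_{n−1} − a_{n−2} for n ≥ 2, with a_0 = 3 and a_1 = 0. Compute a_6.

With companion matrix Q = [[3, −1], [1, 0]], [a_n, a_{n−1}]ᵀ = Q·[a_{n−1}, a_{n−2}]ᵀ, so [a_6, a_5]ᵀ = Q⁵·[a_1, a_0]ᵀ.
Q⁵ = [[144, −55], [55, −21]], giving [a_6, a_5]ᵀ = [[−165], [−63]].

−165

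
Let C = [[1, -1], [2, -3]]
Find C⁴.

C² = [[-1, 2], [-4, 7]]
C³ = [[3, -5], [10, -17]]
C⁴ = [[-7, 12], [-24, 41]]

[[-7, 12], [-24, 41]]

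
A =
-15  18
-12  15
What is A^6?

[[729, 0], [0, 729]]

tr A = 0 and det A = -9, so the characteristic polynomial is λ² − (0)λ + (-9) with roots -3 and 3.
Eigenvectors give P = [[3, 1], [2, 1]] with P⁻¹ = [[1, -1], [-2, 3]], and A = P·diag(-3, 3)·P⁻¹.
Then A^6 = P·diag(729, 729)·P⁻¹ = [[2187, 729], [1458, 729]] · [[1, -1], [-2, 3]] = [[729, 0], [0, 729]].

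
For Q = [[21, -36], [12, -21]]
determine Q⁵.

[[1701, -2916], [972, -1701]]

tr Q = 0 and det Q = -9, so the characteristic polynomial is λ² − (0)λ + (-9) with roots 3 and -3.
Eigenvectors give P = [[2, -3], [1, -2]] with P⁻¹ = [[2, -3], [1, -2]], and Q = P·diag(3, -3)·P⁻¹.
Then Q⁵ = P·diag(243, -243)·P⁻¹ = [[486, 729], [243, 486]] · [[2, -3], [1, -2]] = [[1701, -2916], [972, -1701]].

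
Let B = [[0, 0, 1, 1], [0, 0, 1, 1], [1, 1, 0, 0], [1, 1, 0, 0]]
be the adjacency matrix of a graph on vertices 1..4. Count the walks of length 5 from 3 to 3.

0

The number of length-5 walks from vertex 3 to vertex 3 is entry (3,3) of B⁵, where B is the adjacency matrix.
B² = [[2, 2, 0, 0], [2, 2, 0, 0], [0, 0, 2, 2], [0, 0, 2, 2]]
B³ = [[0, 0, 4, 4], [0, 0, 4, 4], [4, 4, 0, 0], [4, 4, 0, 0]]
B⁴ = [[8, 8, 0, 0], [8, 8, 0, 0], [0, 0, 8, 8], [0, 0, 8, 8]]
B⁵ = [[0, 0, 16, 16], [0, 0, 16, 16], [16, 16, 0, 0], [16, 16, 0, 0]]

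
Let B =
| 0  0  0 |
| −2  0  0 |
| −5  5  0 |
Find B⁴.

B is strictly triangular, hence nilpotent: B³ = 0, so B⁴ = 0.

[[0, 0, 0], [0, 0, 0], [0, 0, 0]]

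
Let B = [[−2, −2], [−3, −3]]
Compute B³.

[[−50, −50], [−75, −75]]

B² = [[10, 10], [15, 15]]
B³ = [[−50, −50], [−75, −75]]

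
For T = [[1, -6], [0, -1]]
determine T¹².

T² = I (check: tr T = 0 and det T = -1), so T¹² = I since 12 is even.

[[1, 0], [0, 1]]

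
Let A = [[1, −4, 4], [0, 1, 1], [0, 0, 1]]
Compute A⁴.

[[1, −16, −8], [0, 1, 4], [0, 0, 1]]

A = I + N where N = [[0, −4, 4], [0, 0, 1], [0, 0, 0]] is strictly upper-triangular, so N³ = 0.
(I + N)⁴ = I + 4·N + 6·N² = [[1, −16, −8], [0, 1, 4], [0, 0, 1]].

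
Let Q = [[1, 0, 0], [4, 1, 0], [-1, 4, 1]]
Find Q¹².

[[1, 0, 0], [48, 1, 0], [1044, 48, 1]]

Q = I + N where N = [[0, 0, 0], [4, 0, 0], [-1, 4, 0]] is strictly lower-triangular, so N³ = 0.
(I + N)¹² = I + 12·N + 66·N² = [[1, 0, 0], [48, 1, 0], [1044, 48, 1]].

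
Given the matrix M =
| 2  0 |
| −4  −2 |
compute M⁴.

M² = [[4, 0], [0, 4]]
M³ = [[8, 0], [−16, −8]]
M⁴ = [[16, 0], [0, 16]]

[[16, 0], [0, 16]]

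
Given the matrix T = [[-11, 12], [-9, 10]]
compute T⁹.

[[-2051, 2052], [-1539, 1540]]

tr T = -1 and det T = -2, so the characteristic polynomial is λ² − (-1)λ + (-2) with roots -2 and 1.
Eigenvectors give P = [[-4, -1], [-3, -1]] with P⁻¹ = [[-1, 1], [3, -4]], and T = P·diag(-2, 1)·P⁻¹.
Then T⁹ = P·diag(-512, 1)·P⁻¹ = [[2048, -1], [1536, -1]] · [[-1, 1], [3, -4]] = [[-2051, 2052], [-1539, 1540]].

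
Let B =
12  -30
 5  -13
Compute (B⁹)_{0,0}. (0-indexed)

tr B = -1 and det B = -6, so the characteristic polynomial is λ² − (-1)λ + (-6) with roots 2 and -3.
Eigenvectors give P = [[3, 2], [1, 1]] with P⁻¹ = [[1, -2], [-1, 3]], and B = P·diag(2, -3)·P⁻¹.
Then B⁹ = P·diag(512, -19683)·P⁻¹ = [[1536, -39366], [512, -19683]] · [[1, -2], [-1, 3]] = [[40902, -121170], [20195, -60073]].

40902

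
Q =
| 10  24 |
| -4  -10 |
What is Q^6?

[[64, 0], [0, 64]]

tr Q = 0 and det Q = -4, so the characteristic polynomial is λ² − (0)λ + (-4) with roots 2 and -2.
Eigenvectors give P = [[-3, -2], [1, 1]] with P⁻¹ = [[-1, -2], [1, 3]], and Q = P·diag(2, -2)·P⁻¹.
Then Q^6 = P·diag(64, 64)·P⁻¹ = [[-192, -128], [64, 64]] · [[-1, -2], [1, 3]] = [[64, 0], [0, 64]].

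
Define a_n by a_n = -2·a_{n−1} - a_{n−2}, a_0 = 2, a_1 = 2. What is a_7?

26

With companion matrix M = [[-2, -1], [1, 0]], [a_n, a_{n−1}]ᵀ = M·[a_{n−1}, a_{n−2}]ᵀ, so [a_7, a_6]ᵀ = M⁶·[a_1, a_0]ᵀ.
M⁶ = [[7, 6], [-6, -5]], giving [a_7, a_6]ᵀ = [[26], [-22]].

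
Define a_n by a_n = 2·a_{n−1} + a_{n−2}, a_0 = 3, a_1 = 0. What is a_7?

With companion matrix Q = [[2, 1], [1, 0]], [a_n, a_{n−1}]ᵀ = Q·[a_{n−1}, a_{n−2}]ᵀ, so [a_7, a_6]ᵀ = Q⁶·[a_1, a_0]ᵀ.
Q⁶ = [[169, 70], [70, 29]], giving [a_7, a_6]ᵀ = [[210], [87]].

210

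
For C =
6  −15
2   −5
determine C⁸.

[[6, −15], [2, −5]]

C² = C (a projection; rank 1, trace 1), so C⁸ = C.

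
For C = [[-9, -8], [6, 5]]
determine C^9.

[[-78729, -78728], [59046, 59045]]

tr C = -4 and det C = 3, so the characteristic polynomial is λ² − (-4)λ + (3) with roots -3 and -1.
Eigenvectors give P = [[4, -1], [-3, 1]] with P⁻¹ = [[1, 1], [3, 4]], and C = P·diag(-3, -1)·P⁻¹.
Then C^9 = P·diag(-19683, -1)·P⁻¹ = [[-78732, 1], [59049, -1]] · [[1, 1], [3, 4]] = [[-78729, -78728], [59046, 59045]].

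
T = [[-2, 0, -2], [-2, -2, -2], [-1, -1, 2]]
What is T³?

[[-16, -4, -16], [-36, -16, -24], [-12, -8, 12]]

T² = [[6, 2, 0], [10, 6, 4], [2, 0, 8]]
T³ = [[-16, -4, -16], [-36, -16, -24], [-12, -8, 12]]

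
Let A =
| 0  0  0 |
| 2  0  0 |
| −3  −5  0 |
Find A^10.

[[0, 0, 0], [0, 0, 0], [0, 0, 0]]

A is strictly triangular, hence nilpotent: A^3 = 0, so A^10 = 0.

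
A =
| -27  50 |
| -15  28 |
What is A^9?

tr A = 1 and det A = -6, so the characteristic polynomial is λ² − (1)λ + (-6) with roots -2 and 3.
Eigenvectors give P = [[2, -5], [1, -3]] with P⁻¹ = [[3, -5], [1, -2]], and A = P·diag(-2, 3)·P⁻¹.
Then A^9 = P·diag(-512, 19683)·P⁻¹ = [[-1024, -98415], [-512, -59049]] · [[3, -5], [1, -2]] = [[-101487, 201950], [-60585, 120658]].

[[-101487, 201950], [-60585, 120658]]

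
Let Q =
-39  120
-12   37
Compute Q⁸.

[[65601, -196800], [19680, -59039]]

tr Q = -2 and det Q = -3, so the characteristic polynomial is λ² − (-2)λ + (-3) with roots -3 and 1.
Eigenvectors give P = [[10, 3], [3, 1]] with P⁻¹ = [[1, -3], [-3, 10]], and Q = P·diag(-3, 1)·P⁻¹.
Then Q⁸ = P·diag(6561, 1)·P⁻¹ = [[65610, 3], [19683, 1]] · [[1, -3], [-3, 10]] = [[65601, -196800], [19680, -59039]].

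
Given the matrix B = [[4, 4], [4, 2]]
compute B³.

B² = [[32, 24], [24, 20]]
B³ = [[224, 176], [176, 136]]

[[224, 176], [176, 136]]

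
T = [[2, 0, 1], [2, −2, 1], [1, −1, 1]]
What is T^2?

[[5, −1, 3], [1, 3, 1], [1, 1, 1]]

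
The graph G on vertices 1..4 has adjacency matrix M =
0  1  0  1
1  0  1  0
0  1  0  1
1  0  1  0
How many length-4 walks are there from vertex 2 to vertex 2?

The number of length-4 walks from vertex 2 to vertex 2 is entry (2,2) of M⁴, where M is the adjacency matrix.
M² = [[2, 0, 2, 0], [0, 2, 0, 2], [2, 0, 2, 0], [0, 2, 0, 2]]
M³ = [[0, 4, 0, 4], [4, 0, 4, 0], [0, 4, 0, 4], [4, 0, 4, 0]]
M⁴ = [[8, 0, 8, 0], [0, 8, 0, 8], [8, 0, 8, 0], [0, 8, 0, 8]]

8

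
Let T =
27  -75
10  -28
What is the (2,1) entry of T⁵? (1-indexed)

tr T = -1 and det T = -6, so the characteristic polynomial is λ² − (-1)λ + (-6) with roots -3 and 2.
Eigenvectors give P = [[-5, -3], [-2, -1]] with P⁻¹ = [[1, -3], [-2, 5]], and T = P·diag(-3, 2)·P⁻¹.
Then T⁵ = P·diag(-243, 32)·P⁻¹ = [[1215, -96], [486, -32]] · [[1, -3], [-2, 5]] = [[1407, -4125], [550, -1618]].

550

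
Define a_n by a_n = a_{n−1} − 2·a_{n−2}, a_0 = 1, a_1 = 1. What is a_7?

−3

With companion matrix A = [[1, −2], [1, 0]], [a_n, a_{n−1}]ᵀ = A·[a_{n−1}, a_{n−2}]ᵀ, so [a_7, a_6]ᵀ = A⁶·[a_1, a_0]ᵀ.
A⁶ = [[7, −10], [5, 2]], giving [a_7, a_6]ᵀ = [[−3], [7]].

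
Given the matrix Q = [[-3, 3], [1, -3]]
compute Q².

[[12, -18], [-6, 12]]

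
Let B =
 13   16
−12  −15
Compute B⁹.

tr B = −2 and det B = −3, so the characteristic polynomial is λ² − (−2)λ + (−3) with roots 1 and −3.
Eigenvectors give P = [[4, −1], [−3, 1]] with P⁻¹ = [[1, 1], [3, 4]], and B = P·diag(1, −3)·P⁻¹.
Then B⁹ = P·diag(1, −19683)·P⁻¹ = [[4, 19683], [−3, −19683]] · [[1, 1], [3, 4]] = [[59053, 78736], [−59052, −78735]].

[[59053, 78736], [−59052, −78735]]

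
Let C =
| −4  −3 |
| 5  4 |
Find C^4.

[[1, 0], [0, 1]]

C² = I (check: tr C = 0 and det C = −1), so C^4 = I since 4 is even.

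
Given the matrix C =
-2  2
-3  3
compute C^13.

[[-2, 2], [-3, 3]]

C² = C (a projection; rank 1, trace 1), so C^13 = C.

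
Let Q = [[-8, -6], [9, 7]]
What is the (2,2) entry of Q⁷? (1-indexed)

tr Q = -1 and det Q = -2, so the characteristic polynomial is λ² − (-1)λ + (-2) with roots -2 and 1.
Eigenvectors give P = [[-1, 2], [1, -3]] with P⁻¹ = [[-3, -2], [-1, -1]], and Q = P·diag(-2, 1)·P⁻¹.
Then Q⁷ = P·diag(-128, 1)·P⁻¹ = [[128, 2], [-128, -3]] · [[-3, -2], [-1, -1]] = [[-386, -258], [387, 259]].

259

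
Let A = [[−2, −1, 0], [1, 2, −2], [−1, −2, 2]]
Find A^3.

[[−8, −7, 4], [11, 28, −30], [−11, −28, 30]]

A^2 = [[3, 0, 2], [2, 7, −8], [−2, −7, 8]]
A^3 = [[−8, −7, 4], [11, 28, −30], [−11, −28, 30]]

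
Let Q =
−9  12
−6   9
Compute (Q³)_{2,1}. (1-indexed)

−54

tr Q = 0 and det Q = −9, so the characteristic polynomial is λ² − (0)λ + (−9) with roots −3 and 3.
Eigenvectors give P = [[−2, −1], [−1, −1]] with P⁻¹ = [[−1, 1], [1, −2]], and Q = P·diag(−3, 3)·P⁻¹.
Then Q³ = P·diag(−27, 27)·P⁻¹ = [[54, −27], [27, −27]] · [[−1, 1], [1, −2]] = [[−81, 108], [−54, 81]].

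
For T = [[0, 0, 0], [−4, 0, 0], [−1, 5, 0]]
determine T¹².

T is strictly triangular, hence nilpotent: T³ = 0, so T¹² = 0.

[[0, 0, 0], [0, 0, 0], [0, 0, 0]]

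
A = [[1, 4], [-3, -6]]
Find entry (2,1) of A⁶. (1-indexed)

tr A = -5 and det A = 6, so the characteristic polynomial is λ² − (-5)λ + (6) with roots -3 and -2.
Eigenvectors give P = [[1, -4], [-1, 3]] with P⁻¹ = [[-3, -4], [-1, -1]], and A = P·diag(-3, -2)·P⁻¹.
Then A⁶ = P·diag(729, 64)·P⁻¹ = [[729, -256], [-729, 192]] · [[-3, -4], [-1, -1]] = [[-1931, -2660], [1995, 2724]].

1995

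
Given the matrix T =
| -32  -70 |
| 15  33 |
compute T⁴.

[[-374, -910], [195, 471]]

tr T = 1 and det T = -6, so the characteristic polynomial is λ² − (1)λ + (-6) with roots -2 and 3.
Eigenvectors give P = [[7, -2], [-3, 1]] with P⁻¹ = [[1, 2], [3, 7]], and T = P·diag(-2, 3)·P⁻¹.
Then T⁴ = P·diag(16, 81)·P⁻¹ = [[112, -162], [-48, 81]] · [[1, 2], [3, 7]] = [[-374, -910], [195, 471]].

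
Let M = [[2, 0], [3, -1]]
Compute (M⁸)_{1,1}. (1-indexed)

tr M = 1 and det M = -2, so the characteristic polynomial is λ² − (1)λ + (-2) with roots 2 and -1.
Eigenvectors give P = [[1, 0], [1, -1]] with P⁻¹ = [[1, 0], [1, -1]], and M = P·diag(2, -1)·P⁻¹.
Then M⁸ = P·diag(256, 1)·P⁻¹ = [[256, 0], [256, -1]] · [[1, 0], [1, -1]] = [[256, 0], [255, 1]].

256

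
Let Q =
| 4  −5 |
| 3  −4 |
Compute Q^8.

[[1, 0], [0, 1]]

Q² = I (check: tr Q = 0 and det Q = −1), so Q^8 = I since 8 is even.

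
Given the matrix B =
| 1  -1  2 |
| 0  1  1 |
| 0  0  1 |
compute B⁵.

[[1, -5, 0], [0, 1, 5], [0, 0, 1]]

B = I + N where N = [[0, -1, 2], [0, 0, 1], [0, 0, 0]] is strictly upper-triangular, so N³ = 0.
(I + N)⁵ = I + 5·N + 10·N² = [[1, -5, 0], [0, 1, 5], [0, 0, 1]].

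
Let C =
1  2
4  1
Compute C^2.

[[9, 4], [8, 9]]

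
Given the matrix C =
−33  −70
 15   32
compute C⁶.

tr C = −1 and det C = −6, so the characteristic polynomial is λ² − (−1)λ + (−6) with roots −3 and 2.
Eigenvectors give P = [[7, −2], [−3, 1]] with P⁻¹ = [[1, 2], [3, 7]], and C = P·diag(−3, 2)·P⁻¹.
Then C⁶ = P·diag(729, 64)·P⁻¹ = [[5103, −128], [−2187, 64]] · [[1, 2], [3, 7]] = [[4719, 9310], [−1995, −3926]].

[[4719, 9310], [−1995, −3926]]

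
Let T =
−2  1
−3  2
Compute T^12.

[[1, 0], [0, 1]]

T² = I (check: tr T = 0 and det T = −1), so T^12 = I since 12 is even.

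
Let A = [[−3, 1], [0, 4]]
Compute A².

[[9, 1], [0, 16]]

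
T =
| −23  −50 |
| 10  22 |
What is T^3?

[[−167, −350], [70, 148]]

tr T = −1 and det T = −6, so the characteristic polynomial is λ² − (−1)λ + (−6) with roots −3 and 2.
Eigenvectors give P = [[5, −2], [−2, 1]] with P⁻¹ = [[1, 2], [2, 5]], and T = P·diag(−3, 2)·P⁻¹.
Then T^3 = P·diag(−27, 8)·P⁻¹ = [[−135, −16], [54, 8]] · [[1, 2], [2, 5]] = [[−167, −350], [70, 148]].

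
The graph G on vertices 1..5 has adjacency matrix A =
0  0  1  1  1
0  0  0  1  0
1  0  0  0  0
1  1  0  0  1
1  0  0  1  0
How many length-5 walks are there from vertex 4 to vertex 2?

12

The number of length-5 walks from vertex 4 to vertex 2 is entry (4,2) of A⁵, where A is the adjacency matrix.
A² = [[3, 1, 0, 1, 1], [1, 1, 0, 0, 1], [0, 0, 1, 1, 1], [1, 0, 1, 3, 1], [1, 1, 1, 1, 2]]
A³ = [[2, 1, 3, 5, 4], [1, 0, 1, 3, 1], [3, 1, 0, 1, 1], [5, 3, 1, 2, 4], [4, 1, 1, 4, 2]]
A⁴ = [[12, 5, 2, 7, 7], [5, 3, 1, 2, 4], [2, 1, 3, 5, 4], [7, 2, 5, 12, 7], [7, 4, 4, 7, 8]]
A⁵ = [[16, 7, 12, 24, 19], [7, 2, 5, 12, 7], [12, 5, 2, 7, 7], [24, 12, 7, 16, 19], [19, 7, 7, 19, 14]]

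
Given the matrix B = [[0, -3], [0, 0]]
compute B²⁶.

B is strictly triangular, hence nilpotent: B² = 0, so B²⁶ = 0.

[[0, 0], [0, 0]]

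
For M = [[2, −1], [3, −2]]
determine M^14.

M² = I (check: tr M = 0 and det M = −1), so M^14 = I since 14 is even.

[[1, 0], [0, 1]]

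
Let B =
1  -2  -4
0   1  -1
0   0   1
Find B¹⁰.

[[1, -20, 50], [0, 1, -10], [0, 0, 1]]

B = I + N where N = [[0, -2, -4], [0, 0, -1], [0, 0, 0]] is strictly upper-triangular, so N³ = 0.
(I + N)¹⁰ = I + 10·N + 45·N² = [[1, -20, 50], [0, 1, -10], [0, 0, 1]].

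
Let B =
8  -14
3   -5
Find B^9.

tr B = 3 and det B = 2, so the characteristic polynomial is λ² − (3)λ + (2) with roots 2 and 1.
Eigenvectors give P = [[7, 2], [3, 1]] with P⁻¹ = [[1, -2], [-3, 7]], and B = P·diag(2, 1)·P⁻¹.
Then B^9 = P·diag(512, 1)·P⁻¹ = [[3584, 2], [1536, 1]] · [[1, -2], [-3, 7]] = [[3578, -7154], [1533, -3065]].

[[3578, -7154], [1533, -3065]]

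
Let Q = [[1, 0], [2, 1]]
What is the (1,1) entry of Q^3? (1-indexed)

Q = I + N where N = [[0, 0], [2, 0]] is strictly lower-triangular, so N^2 = 0.
(I + N)^3 = I + 3·N = [[1, 0], [6, 1]].

1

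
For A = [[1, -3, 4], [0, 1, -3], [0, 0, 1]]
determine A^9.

[[1, -27, 360], [0, 1, -27], [0, 0, 1]]

A = I + N where N = [[0, -3, 4], [0, 0, -3], [0, 0, 0]] is strictly upper-triangular, so N^3 = 0.
(I + N)^9 = I + 9·N + 36·N^2 = [[1, -27, 360], [0, 1, -27], [0, 0, 1]].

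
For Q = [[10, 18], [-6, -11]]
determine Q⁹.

[[1540, 3078], [-1026, -2051]]

tr Q = -1 and det Q = -2, so the characteristic polynomial is λ² − (-1)λ + (-2) with roots -2 and 1.
Eigenvectors give P = [[3, -2], [-2, 1]] with P⁻¹ = [[-1, -2], [-2, -3]], and Q = P·diag(-2, 1)·P⁻¹.
Then Q⁹ = P·diag(-512, 1)·P⁻¹ = [[-1536, -2], [1024, 1]] · [[-1, -2], [-2, -3]] = [[1540, 3078], [-1026, -2051]].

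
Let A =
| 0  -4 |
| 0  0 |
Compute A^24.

[[0, 0], [0, 0]]

A is strictly triangular, hence nilpotent: A^2 = 0, so A^24 = 0.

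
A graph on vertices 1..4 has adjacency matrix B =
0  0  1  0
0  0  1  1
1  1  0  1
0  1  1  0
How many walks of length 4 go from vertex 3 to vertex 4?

6

The number of length-4 walks from vertex 3 to vertex 4 is entry (3,4) of B^4, where B is the adjacency matrix.
B^2 = [[1, 1, 0, 1], [1, 2, 1, 1], [0, 1, 3, 1], [1, 1, 1, 2]]
B^3 = [[0, 1, 3, 1], [1, 2, 4, 3], [3, 4, 2, 4], [1, 3, 4, 2]]
B^4 = [[3, 4, 2, 4], [4, 7, 6, 6], [2, 6, 11, 6], [4, 6, 6, 7]]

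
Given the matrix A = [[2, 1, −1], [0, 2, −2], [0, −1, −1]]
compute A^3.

A^2 = [[4, 5, −3], [0, 6, −2], [0, −1, 3]]
A^3 = [[8, 17, −11], [0, 14, −10], [0, −5, −1]]

[[8, 17, −11], [0, 14, −10], [0, −5, −1]]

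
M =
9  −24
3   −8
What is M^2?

[[9, −24], [3, −8]]

M² = M (a projection; rank 1, trace 1), so M^2 = M.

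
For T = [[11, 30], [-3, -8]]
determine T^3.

[[71, 210], [-21, -62]]

tr T = 3 and det T = 2, so the characteristic polynomial is λ² − (3)λ + (2) with roots 1 and 2.
Eigenvectors give P = [[3, -10], [-1, 3]] with P⁻¹ = [[-3, -10], [-1, -3]], and T = P·diag(1, 2)·P⁻¹.
Then T^3 = P·diag(1, 8)·P⁻¹ = [[3, -80], [-1, 24]] · [[-3, -10], [-1, -3]] = [[71, 210], [-21, -62]].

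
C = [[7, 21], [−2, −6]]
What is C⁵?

C² = C (a projection; rank 1, trace 1), so C⁵ = C.

[[7, 21], [−2, −6]]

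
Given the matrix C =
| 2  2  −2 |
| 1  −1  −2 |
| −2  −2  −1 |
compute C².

[[10, 6, −6], [5, 7, 2], [−4, 0, 9]]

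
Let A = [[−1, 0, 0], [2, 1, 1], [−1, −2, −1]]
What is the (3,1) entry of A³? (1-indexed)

3

A² = [[1, 0, 0], [−1, −1, 0], [−2, 0, −1]]
A³ = [[−1, 0, 0], [−1, −1, −1], [3, 2, 1]]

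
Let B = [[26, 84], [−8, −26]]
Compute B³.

[[104, 336], [−32, −104]]

tr B = 0 and det B = −4, so the characteristic polynomial is λ² − (0)λ + (−4) with roots 2 and −2.
Eigenvectors give P = [[7, −3], [−2, 1]] with P⁻¹ = [[1, 3], [2, 7]], and B = P·diag(2, −2)·P⁻¹.
Then B³ = P·diag(8, −8)·P⁻¹ = [[56, 24], [−16, −8]] · [[1, 3], [2, 7]] = [[104, 336], [−32, −104]].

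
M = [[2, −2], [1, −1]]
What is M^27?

[[2, −2], [1, −1]]

M² = M (a projection; rank 1, trace 1), so M^27 = M.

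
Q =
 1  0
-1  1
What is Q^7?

[[1, 0], [-7, 1]]

Q = I + N where N = [[0, 0], [-1, 0]] is strictly lower-triangular, so N^2 = 0.
(I + N)^7 = I + 7·N = [[1, 0], [-7, 1]].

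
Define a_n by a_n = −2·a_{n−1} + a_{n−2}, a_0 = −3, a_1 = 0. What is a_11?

7134

With companion matrix A = [[−2, 1], [1, 0]], [a_n, a_{n−1}]ᵀ = A·[a_{n−1}, a_{n−2}]ᵀ, so [a_11, a_10]ᵀ = A¹⁰·[a_1, a_0]ᵀ.
A¹⁰ = [[5741, −2378], [−2378, 985]], giving [a_11, a_10]ᵀ = [[7134], [−2955]].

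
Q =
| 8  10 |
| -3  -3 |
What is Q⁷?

[[12482, 20590], [-6177, -10167]]

tr Q = 5 and det Q = 6, so the characteristic polynomial is λ² − (5)λ + (6) with roots 2 and 3.
Eigenvectors give P = [[-5, -2], [3, 1]] with P⁻¹ = [[1, 2], [-3, -5]], and Q = P·diag(2, 3)·P⁻¹.
Then Q⁷ = P·diag(128, 2187)·P⁻¹ = [[-640, -4374], [384, 2187]] · [[1, 2], [-3, -5]] = [[12482, 20590], [-6177, -10167]].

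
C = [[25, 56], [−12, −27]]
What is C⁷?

tr C = −2 and det C = −3, so the characteristic polynomial is λ² − (−2)λ + (−3) with roots −3 and 1.
Eigenvectors give P = [[−2, 7], [1, −3]] with P⁻¹ = [[3, 7], [1, 2]], and C = P·diag(−3, 1)·P⁻¹.
Then C⁷ = P·diag(−2187, 1)·P⁻¹ = [[4374, 7], [−2187, −3]] · [[3, 7], [1, 2]] = [[13129, 30632], [−6564, −15315]].

[[13129, 30632], [−6564, −15315]]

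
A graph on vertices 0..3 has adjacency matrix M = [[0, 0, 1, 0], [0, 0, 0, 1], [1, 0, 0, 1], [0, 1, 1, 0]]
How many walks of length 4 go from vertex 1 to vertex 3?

0

The number of length-4 walks from vertex 1 to vertex 3 is entry (1,3) of M⁴, where M is the adjacency matrix.
M² = [[1, 0, 0, 1], [0, 1, 1, 0], [0, 1, 2, 0], [1, 0, 0, 2]]
M³ = [[0, 1, 2, 0], [1, 0, 0, 2], [2, 0, 0, 3], [0, 2, 3, 0]]
M⁴ = [[2, 0, 0, 3], [0, 2, 3, 0], [0, 3, 5, 0], [3, 0, 0, 5]]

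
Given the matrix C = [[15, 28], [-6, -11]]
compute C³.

tr C = 4 and det C = 3, so the characteristic polynomial is λ² − (4)λ + (3) with roots 1 and 3.
Eigenvectors give P = [[-2, 7], [1, -3]] with P⁻¹ = [[3, 7], [1, 2]], and C = P·diag(1, 3)·P⁻¹.
Then C³ = P·diag(1, 27)·P⁻¹ = [[-2, 189], [1, -81]] · [[3, 7], [1, 2]] = [[183, 364], [-78, -155]].

[[183, 364], [-78, -155]]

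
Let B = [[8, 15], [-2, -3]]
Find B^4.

tr B = 5 and det B = 6, so the characteristic polynomial is λ² − (5)λ + (6) with roots 2 and 3.
Eigenvectors give P = [[-5, -3], [2, 1]] with P⁻¹ = [[1, 3], [-2, -5]], and B = P·diag(2, 3)·P⁻¹.
Then B^4 = P·diag(16, 81)·P⁻¹ = [[-80, -243], [32, 81]] · [[1, 3], [-2, -5]] = [[406, 975], [-130, -309]].

[[406, 975], [-130, -309]]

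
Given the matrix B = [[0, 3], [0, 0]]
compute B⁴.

B is strictly triangular, hence nilpotent: B² = 0, so B⁴ = 0.

[[0, 0], [0, 0]]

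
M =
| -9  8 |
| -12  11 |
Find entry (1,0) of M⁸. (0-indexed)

tr M = 2 and det M = -3, so the characteristic polynomial is λ² − (2)λ + (-3) with roots 3 and -1.
Eigenvectors give P = [[-2, -1], [-3, -1]] with P⁻¹ = [[1, -1], [-3, 2]], and M = P·diag(3, -1)·P⁻¹.
Then M⁸ = P·diag(6561, 1)·P⁻¹ = [[-13122, -1], [-19683, -1]] · [[1, -1], [-3, 2]] = [[-13119, 13120], [-19680, 19681]].

-19680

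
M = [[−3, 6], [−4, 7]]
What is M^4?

[[−159, 240], [−160, 241]]

tr M = 4 and det M = 3, so the characteristic polynomial is λ² − (4)λ + (3) with roots 1 and 3.
Eigenvectors give P = [[−3, −1], [−2, −1]] with P⁻¹ = [[−1, 1], [2, −3]], and M = P·diag(1, 3)·P⁻¹.
Then M^4 = P·diag(1, 81)·P⁻¹ = [[−3, −81], [−2, −81]] · [[−1, 1], [2, −3]] = [[−159, 240], [−160, 241]].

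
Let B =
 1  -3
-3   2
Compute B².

[[10, -9], [-9, 13]]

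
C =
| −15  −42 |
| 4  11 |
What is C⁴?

tr C = −4 and det C = 3, so the characteristic polynomial is λ² − (−4)λ + (3) with roots −1 and −3.
Eigenvectors give P = [[−3, −7], [1, 2]] with P⁻¹ = [[2, 7], [−1, −3]], and C = P·diag(−1, −3)·P⁻¹.
Then C⁴ = P·diag(1, 81)·P⁻¹ = [[−3, −567], [1, 162]] · [[2, 7], [−1, −3]] = [[561, 1680], [−160, −479]].

[[561, 1680], [−160, −479]]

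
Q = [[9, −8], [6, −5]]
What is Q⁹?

tr Q = 4 and det Q = 3, so the characteristic polynomial is λ² − (4)λ + (3) with roots 3 and 1.
Eigenvectors give P = [[4, 1], [3, 1]] with P⁻¹ = [[1, −1], [−3, 4]], and Q = P·diag(3, 1)·P⁻¹.
Then Q⁹ = P·diag(19683, 1)·P⁻¹ = [[78732, 1], [59049, 1]] · [[1, −1], [−3, 4]] = [[78729, −78728], [59046, −59045]].

[[78729, −78728], [59046, −59045]]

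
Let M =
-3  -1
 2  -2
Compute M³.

[[-11, -17], [34, 6]]

M² = [[7, 5], [-10, 2]]
M³ = [[-11, -17], [34, 6]]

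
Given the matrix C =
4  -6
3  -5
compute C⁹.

[[514, -1026], [513, -1025]]

tr C = -1 and det C = -2, so the characteristic polynomial is λ² − (-1)λ + (-2) with roots -2 and 1.
Eigenvectors give P = [[1, 2], [1, 1]] with P⁻¹ = [[-1, 2], [1, -1]], and C = P·diag(-2, 1)·P⁻¹.
Then C⁹ = P·diag(-512, 1)·P⁻¹ = [[-512, 2], [-512, 1]] · [[-1, 2], [1, -1]] = [[514, -1026], [513, -1025]].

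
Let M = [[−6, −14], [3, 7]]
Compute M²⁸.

M² = M (a projection; rank 1, trace 1), so M²⁸ = M.

[[−6, −14], [3, 7]]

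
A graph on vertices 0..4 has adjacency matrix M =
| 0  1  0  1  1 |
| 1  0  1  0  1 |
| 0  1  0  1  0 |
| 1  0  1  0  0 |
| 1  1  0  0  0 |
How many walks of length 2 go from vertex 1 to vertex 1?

The number of length-2 walks from vertex 1 to vertex 1 is entry (1,1) of M², where M is the adjacency matrix.
M² = [[3, 1, 2, 0, 1], [1, 3, 0, 2, 1], [2, 0, 2, 0, 1], [0, 2, 0, 2, 1], [1, 1, 1, 1, 2]]

3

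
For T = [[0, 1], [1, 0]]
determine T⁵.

[[0, 1], [1, 0]]

T² = I (check: tr T = 0 and det T = −1), so T⁵ = T since 5 is odd.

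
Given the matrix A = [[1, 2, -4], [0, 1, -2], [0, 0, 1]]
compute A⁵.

A = I + N where N = [[0, 2, -4], [0, 0, -2], [0, 0, 0]] is strictly upper-triangular, so N³ = 0.
(I + N)⁵ = I + 5·N + 10·N² = [[1, 10, -60], [0, 1, -10], [0, 0, 1]].

[[1, 10, -60], [0, 1, -10], [0, 0, 1]]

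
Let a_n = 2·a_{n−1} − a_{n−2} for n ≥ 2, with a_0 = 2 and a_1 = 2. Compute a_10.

2

With companion matrix B = [[2, −1], [1, 0]], [a_n, a_{n−1}]ᵀ = B·[a_{n−1}, a_{n−2}]ᵀ, so [a_10, a_9]ᵀ = B⁹·[a_1, a_0]ᵀ.
B⁹ = [[10, −9], [9, −8]], giving [a_10, a_9]ᵀ = [[2], [2]].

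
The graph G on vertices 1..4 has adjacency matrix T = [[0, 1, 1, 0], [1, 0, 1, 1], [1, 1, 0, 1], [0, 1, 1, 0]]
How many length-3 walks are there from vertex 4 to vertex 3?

The number of length-3 walks from vertex 4 to vertex 3 is entry (4,3) of T^3, where T is the adjacency matrix.
T^2 = [[2, 1, 1, 2], [1, 3, 2, 1], [1, 2, 3, 1], [2, 1, 1, 2]]
T^3 = [[2, 5, 5, 2], [5, 4, 5, 5], [5, 5, 4, 5], [2, 5, 5, 2]]

5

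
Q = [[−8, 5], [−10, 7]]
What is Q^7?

[[−4502, 2315], [−4630, 2443]]

tr Q = −1 and det Q = −6, so the characteristic polynomial is λ² − (−1)λ + (−6) with roots −3 and 2.
Eigenvectors give P = [[1, −1], [1, −2]] with P⁻¹ = [[2, −1], [1, −1]], and Q = P·diag(−3, 2)·P⁻¹.
Then Q^7 = P·diag(−2187, 128)·P⁻¹ = [[−2187, −128], [−2187, −256]] · [[2, −1], [1, −1]] = [[−4502, 2315], [−4630, 2443]].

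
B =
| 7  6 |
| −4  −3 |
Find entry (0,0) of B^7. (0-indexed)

tr B = 4 and det B = 3, so the characteristic polynomial is λ² − (4)λ + (3) with roots 1 and 3.
Eigenvectors give P = [[−1, 3], [1, −2]] with P⁻¹ = [[2, 3], [1, 1]], and B = P·diag(1, 3)·P⁻¹.
Then B^7 = P·diag(1, 2187)·P⁻¹ = [[−1, 6561], [1, −4374]] · [[2, 3], [1, 1]] = [[6559, 6558], [−4372, −4371]].

6559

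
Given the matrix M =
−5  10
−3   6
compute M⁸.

M² = M (a projection; rank 1, trace 1), so M⁸ = M.

[[−5, 10], [−3, 6]]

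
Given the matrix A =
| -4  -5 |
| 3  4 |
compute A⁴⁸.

A² = I (check: tr A = 0 and det A = -1), so A⁴⁸ = I since 48 is even.

[[1, 0], [0, 1]]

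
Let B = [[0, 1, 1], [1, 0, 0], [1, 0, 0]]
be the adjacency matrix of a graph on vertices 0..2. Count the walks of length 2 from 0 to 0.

2

The number of length-2 walks from vertex 0 to vertex 0 is entry (0,0) of B^2, where B is the adjacency matrix.
B^2 = [[2, 0, 0], [0, 1, 1], [0, 1, 1]]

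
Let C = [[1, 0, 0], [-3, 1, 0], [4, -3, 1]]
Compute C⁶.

[[1, 0, 0], [-18, 1, 0], [159, -18, 1]]

C = I + N where N = [[0, 0, 0], [-3, 0, 0], [4, -3, 0]] is strictly lower-triangular, so N³ = 0.
(I + N)⁶ = I + 6·N + 15·N² = [[1, 0, 0], [-18, 1, 0], [159, -18, 1]].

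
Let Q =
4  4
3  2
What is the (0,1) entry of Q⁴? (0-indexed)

1056

Q² = [[28, 24], [18, 16]]
Q³ = [[184, 160], [120, 104]]
Q⁴ = [[1216, 1056], [792, 688]]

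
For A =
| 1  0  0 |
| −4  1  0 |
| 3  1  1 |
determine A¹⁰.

[[1, 0, 0], [−40, 1, 0], [−150, 10, 1]]

A = I + N where N = [[0, 0, 0], [−4, 0, 0], [3, 1, 0]] is strictly lower-triangular, so N³ = 0.
(I + N)¹⁰ = I + 10·N + 45·N² = [[1, 0, 0], [−40, 1, 0], [−150, 10, 1]].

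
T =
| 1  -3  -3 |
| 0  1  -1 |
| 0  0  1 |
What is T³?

T = I + N where N = [[0, -3, -3], [0, 0, -1], [0, 0, 0]] is strictly upper-triangular, so N³ = 0.
(I + N)³ = I + 3·N + 3·N² = [[1, -9, 0], [0, 1, -3], [0, 0, 1]].

[[1, -9, 0], [0, 1, -3], [0, 0, 1]]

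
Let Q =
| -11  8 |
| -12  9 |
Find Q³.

tr Q = -2 and det Q = -3, so the characteristic polynomial is λ² − (-2)λ + (-3) with roots 1 and -3.
Eigenvectors give P = [[-2, 1], [-3, 1]] with P⁻¹ = [[1, -1], [3, -2]], and Q = P·diag(1, -3)·P⁻¹.
Then Q³ = P·diag(1, -27)·P⁻¹ = [[-2, -27], [-3, -27]] · [[1, -1], [3, -2]] = [[-83, 56], [-84, 57]].

[[-83, 56], [-84, 57]]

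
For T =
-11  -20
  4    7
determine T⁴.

[[401, 800], [-160, -319]]

tr T = -4 and det T = 3, so the characteristic polynomial is λ² − (-4)λ + (3) with roots -3 and -1.
Eigenvectors give P = [[5, -2], [-2, 1]] with P⁻¹ = [[1, 2], [2, 5]], and T = P·diag(-3, -1)·P⁻¹.
Then T⁴ = P·diag(81, 1)·P⁻¹ = [[405, -2], [-162, 1]] · [[1, 2], [2, 5]] = [[401, 800], [-160, -319]].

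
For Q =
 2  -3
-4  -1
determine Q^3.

[[44, -45], [-60, -1]]

Q^2 = [[16, -3], [-4, 13]]
Q^3 = [[44, -45], [-60, -1]]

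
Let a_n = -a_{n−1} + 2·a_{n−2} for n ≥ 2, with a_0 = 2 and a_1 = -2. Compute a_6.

86

With companion matrix M = [[-1, 2], [1, 0]], [a_n, a_{n−1}]ᵀ = M·[a_{n−1}, a_{n−2}]ᵀ, so [a_6, a_5]ᵀ = M⁵·[a_1, a_0]ᵀ.
M⁵ = [[-21, 22], [11, -10]], giving [a_6, a_5]ᵀ = [[86], [-42]].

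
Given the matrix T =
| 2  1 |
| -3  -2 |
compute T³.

[[2, 1], [-3, -2]]

T² = [[1, 0], [0, 1]]
T³ = [[2, 1], [-3, -2]]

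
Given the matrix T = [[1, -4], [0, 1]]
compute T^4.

[[1, -16], [0, 1]]

T = I + N where N = [[0, -4], [0, 0]] is strictly upper-triangular, so N^2 = 0.
(I + N)^4 = I + 4·N = [[1, -16], [0, 1]].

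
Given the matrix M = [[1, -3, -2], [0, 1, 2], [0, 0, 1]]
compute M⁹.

M = I + N where N = [[0, -3, -2], [0, 0, 2], [0, 0, 0]] is strictly upper-triangular, so N³ = 0.
(I + N)⁹ = I + 9·N + 36·N² = [[1, -27, -234], [0, 1, 18], [0, 0, 1]].

[[1, -27, -234], [0, 1, 18], [0, 0, 1]]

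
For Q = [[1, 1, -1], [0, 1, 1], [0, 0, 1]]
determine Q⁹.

Q = I + N where N = [[0, 1, -1], [0, 0, 1], [0, 0, 0]] is strictly upper-triangular, so N³ = 0.
(I + N)⁹ = I + 9·N + 36·N² = [[1, 9, 27], [0, 1, 9], [0, 0, 1]].

[[1, 9, 27], [0, 1, 9], [0, 0, 1]]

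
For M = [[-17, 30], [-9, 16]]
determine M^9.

[[-3077, 5130], [-1539, 2566]]

tr M = -1 and det M = -2, so the characteristic polynomial is λ² − (-1)λ + (-2) with roots -2 and 1.
Eigenvectors give P = [[2, -5], [1, -3]] with P⁻¹ = [[3, -5], [1, -2]], and M = P·diag(-2, 1)·P⁻¹.
Then M^9 = P·diag(-512, 1)·P⁻¹ = [[-1024, -5], [-512, -3]] · [[3, -5], [1, -2]] = [[-3077, 5130], [-1539, 2566]].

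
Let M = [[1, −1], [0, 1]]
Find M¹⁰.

M = I + N where N = [[0, −1], [0, 0]] is strictly upper-triangular, so N² = 0.
(I + N)¹⁰ = I + 10·N = [[1, −10], [0, 1]].

[[1, −10], [0, 1]]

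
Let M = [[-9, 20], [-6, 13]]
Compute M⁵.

[[-1209, 2420], [-726, 1453]]

tr M = 4 and det M = 3, so the characteristic polynomial is λ² − (4)λ + (3) with roots 3 and 1.
Eigenvectors give P = [[5, -2], [3, -1]] with P⁻¹ = [[-1, 2], [-3, 5]], and M = P·diag(3, 1)·P⁻¹.
Then M⁵ = P·diag(243, 1)·P⁻¹ = [[1215, -2], [729, -1]] · [[-1, 2], [-3, 5]] = [[-1209, 2420], [-726, 1453]].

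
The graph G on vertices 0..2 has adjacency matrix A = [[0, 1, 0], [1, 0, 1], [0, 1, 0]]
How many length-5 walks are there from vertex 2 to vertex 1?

4

The number of length-5 walks from vertex 2 to vertex 1 is entry (2,1) of A⁵, where A is the adjacency matrix.
A² = [[1, 0, 1], [0, 2, 0], [1, 0, 1]]
A³ = [[0, 2, 0], [2, 0, 2], [0, 2, 0]]
A⁴ = [[2, 0, 2], [0, 4, 0], [2, 0, 2]]
A⁵ = [[0, 4, 0], [4, 0, 4], [0, 4, 0]]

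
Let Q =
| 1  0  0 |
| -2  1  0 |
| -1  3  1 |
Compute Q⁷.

Q = I + N where N = [[0, 0, 0], [-2, 0, 0], [-1, 3, 0]] is strictly lower-triangular, so N³ = 0.
(I + N)⁷ = I + 7·N + 21·N² = [[1, 0, 0], [-14, 1, 0], [-133, 21, 1]].

[[1, 0, 0], [-14, 1, 0], [-133, 21, 1]]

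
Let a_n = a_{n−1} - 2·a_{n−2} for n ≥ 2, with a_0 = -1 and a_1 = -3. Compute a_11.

-91

With companion matrix M = [[1, -2], [1, 0]], [a_n, a_{n−1}]ᵀ = M·[a_{n−1}, a_{n−2}]ᵀ, so [a_11, a_10]ᵀ = M¹⁰·[a_1, a_0]ᵀ.
M¹⁰ = [[23, 22], [-11, 34]], giving [a_11, a_10]ᵀ = [[-91], [-1]].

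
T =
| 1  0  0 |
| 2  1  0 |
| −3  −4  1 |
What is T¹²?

[[1, 0, 0], [24, 1, 0], [−564, −48, 1]]

T = I + N where N = [[0, 0, 0], [2, 0, 0], [−3, −4, 0]] is strictly lower-triangular, so N³ = 0.
(I + N)¹² = I + 12·N + 66·N² = [[1, 0, 0], [24, 1, 0], [−564, −48, 1]].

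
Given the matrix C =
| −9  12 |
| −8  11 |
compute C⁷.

[[−4377, 6564], [−4376, 6563]]

tr C = 2 and det C = −3, so the characteristic polynomial is λ² − (2)λ + (−3) with roots −1 and 3.
Eigenvectors give P = [[−3, −1], [−2, −1]] with P⁻¹ = [[−1, 1], [2, −3]], and C = P·diag(−1, 3)·P⁻¹.
Then C⁷ = P·diag(−1, 2187)·P⁻¹ = [[3, −2187], [2, −2187]] · [[−1, 1], [2, −3]] = [[−4377, 6564], [−4376, 6563]].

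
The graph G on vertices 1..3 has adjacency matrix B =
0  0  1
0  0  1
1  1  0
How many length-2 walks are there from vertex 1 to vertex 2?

1

The number of length-2 walks from vertex 1 to vertex 2 is entry (1,2) of B², where B is the adjacency matrix.
B² = [[1, 1, 0], [1, 1, 0], [0, 0, 2]]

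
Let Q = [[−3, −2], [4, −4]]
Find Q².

[[1, 14], [−28, 8]]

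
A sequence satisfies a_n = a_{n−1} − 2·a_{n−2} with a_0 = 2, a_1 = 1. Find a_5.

With companion matrix B = [[1, −2], [1, 0]], [a_n, a_{n−1}]ᵀ = B·[a_{n−1}, a_{n−2}]ᵀ, so [a_5, a_4]ᵀ = B⁴·[a_1, a_0]ᵀ.
B⁴ = [[−1, 6], [−3, 2]], giving [a_5, a_4]ᵀ = [[11], [1]].

11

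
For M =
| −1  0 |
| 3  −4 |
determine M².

[[1, 0], [−15, 16]]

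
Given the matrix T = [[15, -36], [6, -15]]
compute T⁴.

tr T = 0 and det T = -9, so the characteristic polynomial is λ² − (0)λ + (-9) with roots -3 and 3.
Eigenvectors give P = [[-2, 3], [-1, 1]] with P⁻¹ = [[1, -3], [1, -2]], and T = P·diag(-3, 3)·P⁻¹.
Then T⁴ = P·diag(81, 81)·P⁻¹ = [[-162, 243], [-81, 81]] · [[1, -3], [1, -2]] = [[81, 0], [0, 81]].

[[81, 0], [0, 81]]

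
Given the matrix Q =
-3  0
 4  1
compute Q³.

[[-27, 0], [28, 1]]

tr Q = -2 and det Q = -3, so the characteristic polynomial is λ² − (-2)λ + (-3) with roots 1 and -3.
Eigenvectors give P = [[0, -1], [-1, 1]] with P⁻¹ = [[-1, -1], [-1, 0]], and Q = P·diag(1, -3)·P⁻¹.
Then Q³ = P·diag(1, -27)·P⁻¹ = [[0, 27], [-1, -27]] · [[-1, -1], [-1, 0]] = [[-27, 0], [28, 1]].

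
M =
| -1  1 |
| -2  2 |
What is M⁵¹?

M² = M (a projection; rank 1, trace 1), so M⁵¹ = M.

[[-1, 1], [-2, 2]]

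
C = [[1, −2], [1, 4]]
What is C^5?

tr C = 5 and det C = 6, so the characteristic polynomial is λ² − (5)λ + (6) with roots 2 and 3.
Eigenvectors give P = [[2, −1], [−1, 1]] with P⁻¹ = [[1, 1], [1, 2]], and C = P·diag(2, 3)·P⁻¹.
Then C^5 = P·diag(32, 243)·P⁻¹ = [[64, −243], [−32, 243]] · [[1, 1], [1, 2]] = [[−179, −422], [211, 454]].

[[−179, −422], [211, 454]]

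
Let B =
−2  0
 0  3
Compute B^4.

B^2 = [[4, 0], [0, 9]]
B^3 = [[−8, 0], [0, 27]]
B^4 = [[16, 0], [0, 81]]

[[16, 0], [0, 81]]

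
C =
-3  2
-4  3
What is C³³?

[[-3, 2], [-4, 3]]

C² = I (check: tr C = 0 and det C = -1), so C³³ = C since 33 is odd.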